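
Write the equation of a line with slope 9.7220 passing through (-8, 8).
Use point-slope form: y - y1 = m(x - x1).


y - 8 = 9.7220(x + 8)
y = 9.7220x + 8 - 9.7220*(-8)
y = 9.7220x + 85.7760

y = 9.7220x + 85.7760


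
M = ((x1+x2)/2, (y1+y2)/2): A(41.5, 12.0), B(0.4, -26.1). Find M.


Mx = (41.5 + 0.4)/2 = 41.9/2 = 20.9500
My = (12.0 - 26.1)/2 = -14.1/2 = -7.0500

(20.9500, -7.0500)


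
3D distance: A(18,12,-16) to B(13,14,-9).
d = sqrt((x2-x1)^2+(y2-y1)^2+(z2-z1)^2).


dx=-5, dy=2, dz=7
d = sqrt(25+4+49) = sqrt(78) = 8.8318

8.8318


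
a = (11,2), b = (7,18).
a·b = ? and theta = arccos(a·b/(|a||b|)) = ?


a·b = 11*7 + 2*18 = 77 + 36 = 113
|a| = sqrt(121+4) = 11.1803
|b| = sqrt(49+324) = 19.3132
cos(theta) = 113/(sqrt(125)*sqrt(373)) = 113/sqrt(46625) = 0.523322
theta = arccos(113/sqrt(46625)) = 58.4446 degrees

a·b = 113, theta = 58.4446 deg


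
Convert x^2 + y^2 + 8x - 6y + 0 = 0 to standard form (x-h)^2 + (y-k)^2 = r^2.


h = -D/2 = -8/2 = -4
k = -E/2 = 6/2 = 3
r^2 = h^2 + k^2 - F = 16 + 9 - 0 = 25
r = 5

Center (-4, 3), radius = 5


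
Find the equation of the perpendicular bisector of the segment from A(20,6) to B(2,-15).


Midpoint = (11, -4.5)
Slope of AB = dy/dx = -21/(-18) = 1.1667
Perp slope = -dx/dy = -18/21 = -0.8571
b = My - (perp slope)*Mx = -4.5 + (-18*11)/(-21) = -4.5 + 9.4286 = 4.9286

y = -0.8571x + 4.9286


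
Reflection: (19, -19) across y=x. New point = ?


Reflection rule for y=x: (y, x)
(19, -19) -> (-19, 19)

(-19, 19)


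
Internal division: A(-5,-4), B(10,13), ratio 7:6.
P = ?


Px = (7*10 + 6*(-5))/13 = 40/13 = 3.0769
Py = (7*13 + 6*(-4))/13 = 67/13 = 5.1538

P = (3.0769, 5.1538)


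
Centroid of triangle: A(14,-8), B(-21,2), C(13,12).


Gx = (14- 21+13)/3 = 6/3 = 2.0000
Gy = (-8+2+12)/3 = 6/3 = 2.0000

G = (2.0000, 2.0000)


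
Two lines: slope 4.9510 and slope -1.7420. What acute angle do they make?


m1-m2 = 6.693
1+m1*m2 = -7.624642
tan(theta) = |6.693/(-7.624642)| = 0.877812
theta = arctan(|6.693/(-7.624642)|) = 41.2770 degrees (acute angle)

41.2770 degrees


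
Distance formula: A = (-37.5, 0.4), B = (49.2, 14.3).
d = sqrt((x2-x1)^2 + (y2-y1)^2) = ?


dx = 49.2 + 37.5 = 86.7
dy = 14.3 - 0.4 = 13.9
d = sqrt(7516.89 + 193.21) = sqrt(7710.1) = 87.8072

87.8072


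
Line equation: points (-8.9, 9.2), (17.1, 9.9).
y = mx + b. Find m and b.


m = (0.7)/(26.0) = 0.0269
b = y1 - m*x1 = 9.2 - (0.7*(-8.9))/(26.0) = 9.2 + 0.2396 = 9.4396

y = 0.0269x + 9.4396


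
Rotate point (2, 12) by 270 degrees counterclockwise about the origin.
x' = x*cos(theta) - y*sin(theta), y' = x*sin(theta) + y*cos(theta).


cos(270) = 0, sin(270) = -1
x' = 2*0 - 12*(-1) = 12
y' = 2*(-1) + 12*0 = -2

(12, -2)


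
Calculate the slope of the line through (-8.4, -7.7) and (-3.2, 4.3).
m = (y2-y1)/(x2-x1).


dy = 4.3 + 7.7 = 12.0
dx = -3.2 + 8.4 = 5.2
m = 12.0/5.2 = 2.3077

m = 2.3077


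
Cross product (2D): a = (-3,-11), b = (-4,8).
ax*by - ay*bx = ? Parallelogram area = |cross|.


cross = -3*8 + 11*(-4) = -24 - 44 = -68
Parallelogram area = |-68| = 68

cross = -68, parallelogram area = 68


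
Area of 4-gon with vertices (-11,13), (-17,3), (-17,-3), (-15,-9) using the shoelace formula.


sum(xi*y_{i+1}) = -11*3 - 17*(-3) - 17*(-9) - 15*13 = -24
sum(yi*x_{i+1}) = 13*(-17) + 3*(-17) - 3*(-15) - 9*(-11) = -128
Area = |-24 + 128|/2 = 104/2 = 52.0000

52.0000 sq units


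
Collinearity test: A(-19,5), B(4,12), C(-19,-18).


-19*(12+ 18) + 4*(-18-5) - 19*(5-12)
= -570 - 92 + 133 = -529

No, not collinear (determinant = -529)


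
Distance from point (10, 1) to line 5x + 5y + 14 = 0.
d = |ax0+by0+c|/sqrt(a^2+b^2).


|5*10 + 5*1 + 14| = |69| = 69
sqrt(25 + 25) = sqrt(50) = 7.0711
d = 69/sqrt(50) = 9.7581

9.7581


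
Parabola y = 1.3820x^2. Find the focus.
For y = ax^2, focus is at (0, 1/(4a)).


a = 1.3820
4a = 5.5280
focus = (0, 1/5.5280) = (0, 0.1809)

Focus = (0, 0.1809)


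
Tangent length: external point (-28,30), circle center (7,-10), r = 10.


d = sqrt((-28-7)^2 + (30+ 10)^2) = sqrt(1225+1600) = 53.1507
L = sqrt(2825.0000 - 100) = sqrt(2725.0000) = 52.2015

52.2015


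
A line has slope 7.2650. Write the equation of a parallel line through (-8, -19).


Parallel lines have equal slopes.
m2 = 7.2650
b2 = -19 - 7.2650*(-8) = 39.1200

y = 7.2650x + 39.1200


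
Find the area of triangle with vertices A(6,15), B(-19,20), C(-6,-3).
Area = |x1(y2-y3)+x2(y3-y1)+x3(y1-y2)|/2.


6*(20+ 3) = 138
-19*(-3-15) = 342
-6*(15-20) = 30
sum = 510
Area = |510|/2 = 255.0000

255.0000 sq units


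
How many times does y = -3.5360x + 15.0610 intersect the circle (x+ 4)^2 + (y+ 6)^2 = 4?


Substitute y = -3.5360x + 15.0610: (x+ 4)^2 + (-3.5360x+15.0610+ 6)^2 = 4
Expand to Ax^2 + Bx + C = 0, where b-k = 21.061
A = 1+m^2 = 13.503296
B = 2(m(b-k) - h) = 2(-3.5360*21.061 + 4) = -140.943392
C = h^2 + (b-k)^2 - r^2 = 16 + 443.565721 - 4 = 455.565721
disc = B^2-4AC = 19865.0397 - 24606.5551 = -4741.5154
disc < 0

0 intersection points


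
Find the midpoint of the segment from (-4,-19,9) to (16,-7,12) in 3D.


Mx = (-4+16)/2 = 6.0000
My = (-19- 7)/2 = -13.0000
Mz = (9+12)/2 = 10.5000

M = (6.0000, -13.0000, 10.5000)


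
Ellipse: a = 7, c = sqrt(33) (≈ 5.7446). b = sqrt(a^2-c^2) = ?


b^2 = 7^2 - (sqrt(33))^2 = 49 - 33 = 16
b = sqrt(16) = 4

b = 4


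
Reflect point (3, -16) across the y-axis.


Reflection rule for y-axis: (-x, y)
(3, -16) -> (-3, -16)

(-3, -16)


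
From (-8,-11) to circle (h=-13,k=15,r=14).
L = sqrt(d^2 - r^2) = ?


d = sqrt((-8+ 13)^2 + (-11-15)^2) = sqrt(25+676) = 26.4764
L = sqrt(701.0000 - 196) = sqrt(505.0000) = 22.4722

22.4722


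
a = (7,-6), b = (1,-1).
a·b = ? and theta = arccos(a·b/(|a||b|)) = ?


a·b = 7*1 - 6*(-1) = 7 + 6 = 13
|a| = sqrt(49+36) = 9.2195
|b| = sqrt(1+1) = 1.4142
cos(theta) = 13/(sqrt(85)*sqrt(2)) = 13/sqrt(170) = 0.997054
theta = arccos(13/sqrt(170)) = 4.3987 degrees

a·b = 13, theta = 4.3987 deg


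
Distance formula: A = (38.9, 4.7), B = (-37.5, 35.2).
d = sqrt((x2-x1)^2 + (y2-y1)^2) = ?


dx = -37.5 - 38.9 = -76.4
dy = 35.2 - 4.7 = 30.5
d = sqrt(5836.96 + 930.25) = sqrt(6767.21) = 82.2631

82.2631


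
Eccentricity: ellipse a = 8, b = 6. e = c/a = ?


c = sqrt(64-36) = sqrt(28) = 5.2915
e = c/a = sqrt(28)/8 = 0.6614

e = 0.6614


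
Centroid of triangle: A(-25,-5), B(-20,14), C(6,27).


Gx = (-25- 20+6)/3 = -39/3 = -13.0000
Gy = (-5+14+27)/3 = 36/3 = 12.0000

G = (-13.0000, 12.0000)


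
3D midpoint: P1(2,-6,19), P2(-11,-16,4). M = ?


Mx = (2- 11)/2 = -4.5000
My = (-6- 16)/2 = -11.0000
Mz = (19+4)/2 = 11.5000

M = (-4.5000, -11.0000, 11.5000)


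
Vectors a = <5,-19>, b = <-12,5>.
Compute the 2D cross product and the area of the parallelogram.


cross = 5*5 + 19*(-12) = 25 - 228 = -203
Parallelogram area = |-203| = 203

cross = -203, parallelogram area = 203


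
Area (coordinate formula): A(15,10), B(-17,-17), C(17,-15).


15*(-17+ 15) = -30
-17*(-15-10) = 425
17*(10+ 17) = 459
sum = 854
Area = |854|/2 = 427.0000

427.0000 sq units


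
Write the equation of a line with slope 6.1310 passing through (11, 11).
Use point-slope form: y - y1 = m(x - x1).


y - 11 = 6.1310(x - 11)
y = 6.1310x + 11 - 6.1310*11
y = 6.1310x - 56.4410

y = 6.1310x - 56.4410


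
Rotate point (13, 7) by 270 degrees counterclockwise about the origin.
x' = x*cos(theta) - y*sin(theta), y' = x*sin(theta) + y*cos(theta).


cos(270) = 0, sin(270) = -1
x' = 13*0 - 7*(-1) = 7
y' = 13*(-1) + 7*0 = -13

(7, -13)


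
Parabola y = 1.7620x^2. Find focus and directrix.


a = 1.7620
1/(4a) = 0.1419
Focus = (0, 0.1419)
Directrix: y = -0.1419

Focus = (0, 0.1419), Directrix: y = -0.1419


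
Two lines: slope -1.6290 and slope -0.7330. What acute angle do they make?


m1-m2 = -0.896
1+m1*m2 = 2.194057
tan(theta) = |-0.896/2.194057| = 0.408376
theta = arctan(|-0.896/2.194057|) = 22.2139 degrees (acute angle)

22.2139 degrees


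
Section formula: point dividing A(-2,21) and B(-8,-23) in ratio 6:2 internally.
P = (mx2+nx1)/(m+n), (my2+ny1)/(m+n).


Px = (6*(-8) + 2*(-2))/8 = -52/8 = -6.5000
Py = (6*(-23) + 2*21)/8 = -96/8 = -12.0000

P = (-6.5000, -12.0000)


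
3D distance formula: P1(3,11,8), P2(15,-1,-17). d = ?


dx=12, dy=-12, dz=-25
d = sqrt(144+144+625) = sqrt(913) = 30.2159

30.2159


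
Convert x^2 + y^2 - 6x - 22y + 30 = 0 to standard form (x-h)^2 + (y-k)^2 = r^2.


h = -D/2 = 6/2 = 3
k = -E/2 = 22/2 = 11
r^2 = h^2 + k^2 - F = 9 + 121 - 30 = 100
r = 10

Center (3, 11), radius = 10


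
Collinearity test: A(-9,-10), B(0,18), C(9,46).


-9*(18-46) + 0*(46+ 10) + 9*(-10-18)
= 252 + 0 - 252 = 0

Yes, collinear (determinant = 0)


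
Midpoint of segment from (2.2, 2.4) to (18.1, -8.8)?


Mx = (2.2 + 18.1)/2 = 20.3/2 = 10.1500
My = (2.4 - 8.8)/2 = -6.4/2 = -3.2000

(10.1500, -3.2000)


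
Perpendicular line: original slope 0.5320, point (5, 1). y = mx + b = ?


Perpendicular slope = -1/m1 = -1/0.5320 = -1.8797
b2 = y0 - m2*x0 = 1 + 5/0.5320 = 1 + 9.3985 = 10.3985

y = -1.8797x + 10.3985


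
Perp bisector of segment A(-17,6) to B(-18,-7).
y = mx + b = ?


Midpoint = (-17.5, -0.5)
Slope of AB = dy/dx = -13/(-1) = 13.0000
Perp slope = -dx/dy = -1/13 = -0.0769
b = My - (perp slope)*Mx = -0.5 + (-1*(-17.5))/(-13) = -0.5 - 1.3462 = -1.8462

y = -0.0769x - 1.8462


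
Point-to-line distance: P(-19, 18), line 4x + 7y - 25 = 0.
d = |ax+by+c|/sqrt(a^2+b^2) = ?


|4*(-19) + 7*18 - 25| = |25| = 25
sqrt(16 + 49) = sqrt(65) = 8.0623
d = 25/sqrt(65) = 3.1009

3.1009


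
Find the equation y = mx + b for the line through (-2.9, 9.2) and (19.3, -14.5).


m = (-23.7)/(22.2) = -1.0676
b = y1 - m*x1 = 9.2 - (-23.7*(-2.9))/(22.2) = 9.2 - 3.0959 = 6.1041

y = -1.0676x + 6.1041


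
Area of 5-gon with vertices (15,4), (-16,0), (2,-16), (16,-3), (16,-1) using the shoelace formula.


sum(xi*y_{i+1}) = 15*0 - 16*(-16) + 2*(-3) + 16*(-1) + 16*4 = 298
sum(yi*x_{i+1}) = 4*(-16) + 0*2 - 16*16 - 3*16 - 1*15 = -383
Area = |298 + 383|/2 = 681/2 = 340.5000

340.5000 sq units


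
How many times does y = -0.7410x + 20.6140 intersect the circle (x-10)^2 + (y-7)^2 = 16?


Substitute y = -0.7410x + 20.6140: (x-10)^2 + (-0.7410x+20.6140-7)^2 = 16
Expand to Ax^2 + Bx + C = 0, where b-k = 13.614
A = 1+m^2 = 1.549081
B = 2(m(b-k) - h) = 2(-0.7410*13.614 - 10) = -40.175948
C = h^2 + (b-k)^2 - r^2 = 100 + 185.340996 - 16 = 269.340996
disc = B^2-4AC = 1614.1068 - 1668.9241 = -54.8173
disc < 0

0 intersection points


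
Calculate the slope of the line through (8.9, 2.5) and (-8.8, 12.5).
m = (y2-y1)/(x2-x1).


dy = 12.5 - 2.5 = 10.0
dx = -8.8 - 8.9 = -17.7
m = 10.0/(-17.7) = -0.5650

m = -0.5650


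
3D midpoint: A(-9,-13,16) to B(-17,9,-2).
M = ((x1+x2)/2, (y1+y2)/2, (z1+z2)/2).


Mx = (-9- 17)/2 = -13.0000
My = (-13+9)/2 = -2.0000
Mz = (16- 2)/2 = 7.0000

M = (-13.0000, -2.0000, 7.0000)


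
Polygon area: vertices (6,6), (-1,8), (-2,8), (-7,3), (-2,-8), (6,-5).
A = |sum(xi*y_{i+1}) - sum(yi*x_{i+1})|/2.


sum(xi*y_{i+1}) = 6*8 - 1*8 - 2*3 - 7*(-8) - 2*(-5) + 6*6 = 136
sum(yi*x_{i+1}) = 6*(-1) + 8*(-2) + 8*(-7) + 3*(-2) - 8*6 - 5*6 = -162
Area = |136 + 162|/2 = 298/2 = 149.0000

149.0000 sq units


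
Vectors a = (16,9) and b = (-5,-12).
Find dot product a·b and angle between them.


a·b = 16*(-5) + 9*(-12) = -80 - 108 = -188
|a| = sqrt(256+81) = 18.3576
|b| = sqrt(25+144) = 13.0000
cos(theta) = -188/(sqrt(337)*sqrt(169)) = -188/sqrt(56953) = -0.787770
theta = arccos(-188/sqrt(56953)) = 141.9776 degrees

a·b = -188, theta = 141.9776 deg


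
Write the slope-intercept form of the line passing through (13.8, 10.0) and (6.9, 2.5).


m = (-7.5)/(-6.9) = 1.0870
b = y1 - m*x1 = 10.0 - (-7.5*13.8)/(-6.9) = 10.0 - 15.0000 = -5.0000

y = 1.0870x - 5.0000


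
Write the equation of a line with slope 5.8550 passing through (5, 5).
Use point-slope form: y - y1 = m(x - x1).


y - 5 = 5.8550(x - 5)
y = 5.8550x + 5 - 5.8550*5
y = 5.8550x - 24.2750

y = 5.8550x - 24.2750


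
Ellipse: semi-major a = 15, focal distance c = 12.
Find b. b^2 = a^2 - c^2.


b^2 = 15^2 - (12)^2 = 225 - 144 = 81
b = sqrt(81) = 9

b = 9


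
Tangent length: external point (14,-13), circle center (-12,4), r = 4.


d = sqrt((14+ 12)^2 + (-13-4)^2) = sqrt(676+289) = 31.0644
L = sqrt(965.0000 - 16) = sqrt(949.0000) = 30.8058

30.8058


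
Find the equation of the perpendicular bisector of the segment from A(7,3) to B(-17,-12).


Midpoint = (-5, -4.5)
Slope of AB = dy/dx = -15/(-24) = 0.6250
Perp slope = -dx/dy = -24/15 = -1.6000
b = My - (perp slope)*Mx = -4.5 + (-24*(-5))/(-15) = -4.5 - 8.0000 = -12.5000

y = -1.6000x - 12.5000


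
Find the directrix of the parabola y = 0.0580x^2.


a = 0.0580
1/(4a) = 4.3103
directrix: y = -4.3103 = -4.3103

y = -4.3103


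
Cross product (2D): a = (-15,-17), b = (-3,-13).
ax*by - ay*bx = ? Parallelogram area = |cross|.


cross = -15*(-13) + 17*(-3) = 195 - 51 = 144
Parallelogram area = |144| = 144

cross = 144, parallelogram area = 144


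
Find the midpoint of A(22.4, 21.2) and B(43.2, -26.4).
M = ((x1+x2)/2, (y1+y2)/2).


Mx = (22.4 + 43.2)/2 = 65.6/2 = 32.8000
My = (21.2 - 26.4)/2 = -5.2/2 = -2.6000

(32.8000, -2.6000)


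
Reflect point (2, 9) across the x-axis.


Reflection rule for x-axis: (x, -y)
(2, 9) -> (2, -9)

(2, -9)


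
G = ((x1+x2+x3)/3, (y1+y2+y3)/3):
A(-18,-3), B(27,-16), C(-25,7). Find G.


Gx = (-18+27- 25)/3 = -16/3 = -5.3333
Gy = (-3- 16+7)/3 = -12/3 = -4.0000

G = (-5.3333, -4.0000)


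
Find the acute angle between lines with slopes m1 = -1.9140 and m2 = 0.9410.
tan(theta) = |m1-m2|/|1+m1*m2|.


m1-m2 = -2.855
1+m1*m2 = -0.801074
tan(theta) = |-2.855/(-0.801074)| = 3.563965
theta = arctan(|-2.855/(-0.801074)|) = 74.3266 degrees (acute angle)

74.3266 degrees


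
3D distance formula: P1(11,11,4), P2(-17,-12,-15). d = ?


dx=-28, dy=-23, dz=-19
d = sqrt(784+529+361) = sqrt(1674) = 40.9145

40.9145


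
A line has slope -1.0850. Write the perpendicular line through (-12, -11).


Perpendicular slope = -1/m1 = -1/(-1.0850) = 0.9217
b2 = y0 - m2*x0 = -11 - 12/(-1.0850) = -11 + 11.0599 = 0.0599

y = 0.9217x + 0.0599


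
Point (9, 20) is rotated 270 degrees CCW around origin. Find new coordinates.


cos(270) = 0, sin(270) = -1
x' = 9*0 - 20*(-1) = 20
y' = 9*(-1) + 20*0 = -9

(20, -9)


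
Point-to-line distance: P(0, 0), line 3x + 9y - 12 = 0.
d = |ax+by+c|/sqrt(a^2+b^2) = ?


|3*0 + 9*0 - 12| = |-12| = 12
sqrt(9 + 81) = sqrt(90) = 9.4868
d = 12/sqrt(90) = 1.2649

1.2649


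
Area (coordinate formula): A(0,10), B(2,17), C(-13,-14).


0*(17+ 14) = 0
2*(-14-10) = -48
-13*(10-17) = 91
sum = 43
Area = |43|/2 = 21.5000

21.5000 sq units


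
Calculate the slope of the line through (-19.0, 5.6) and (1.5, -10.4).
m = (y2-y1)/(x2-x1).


dy = -10.4 - 5.6 = -16.0
dx = 1.5 + 19.0 = 20.5
m = -16.0/20.5 = -0.7805

m = -0.7805


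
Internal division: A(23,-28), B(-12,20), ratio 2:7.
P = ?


Px = (2*(-12) + 7*23)/9 = 137/9 = 15.2222
Py = (2*20 + 7*(-28))/9 = -156/9 = -17.3333

P = (15.2222, -17.3333)


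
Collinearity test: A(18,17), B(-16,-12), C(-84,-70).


18*(-12+ 70) - 16*(-70-17) - 84*(17+ 12)
= 1044 + 1392 - 2436 = 0

Yes, collinear (determinant = 0)


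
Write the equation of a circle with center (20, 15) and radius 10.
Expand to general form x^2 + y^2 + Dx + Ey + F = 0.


(x-20)^2 + (y-15)^2 = 10^2
D = -2h = -40, E = -2k = -30
F = h^2+k^2-r^2 = 400+225-100 = 525

x^2 + y^2 - 40x - 30y + 525 = 0


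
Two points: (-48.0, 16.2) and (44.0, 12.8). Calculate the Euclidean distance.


dx = 44.0 + 48.0 = 92.0
dy = 12.8 - 16.2 = -3.4
d = sqrt(8464.0 + 11.56) = sqrt(8475.56) = 92.0628

92.0628


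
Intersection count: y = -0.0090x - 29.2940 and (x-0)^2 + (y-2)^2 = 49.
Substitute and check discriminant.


Substitute y = -0.0090x - 29.2940: (x-0)^2 + (-0.0090x- 29.2940-2)^2 = 49
Expand to Ax^2 + Bx + C = 0, where b-k = -31.294
A = 1+m^2 = 1.000081
B = 2(m(b-k) - h) = 2(-0.0090*(-31.294) - 0) = 0.563292
C = h^2 + (b-k)^2 - r^2 = 0 + 979.314436 - 49 = 930.314436
disc = B^2-4AC = 0.3173 - 3721.5592 = -3721.2419
disc < 0

0 intersection points


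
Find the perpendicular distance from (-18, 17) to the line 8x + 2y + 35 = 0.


|8*(-18) + 2*17 + 35| = |-75| = 75
sqrt(64 + 4) = sqrt(68) = 8.2462
d = 75/sqrt(68) = 9.0951

9.0951


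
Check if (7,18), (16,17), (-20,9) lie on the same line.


7*(17-9) + 16*(9-18) - 20*(18-17)
= 56 - 144 - 20 = -108

No, not collinear (determinant = -108)


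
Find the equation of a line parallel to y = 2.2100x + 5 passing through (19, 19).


Parallel lines have equal slopes.
m2 = 2.2100
b2 = 19 - 2.2100*19 = -22.9900

y = 2.2100x - 22.9900


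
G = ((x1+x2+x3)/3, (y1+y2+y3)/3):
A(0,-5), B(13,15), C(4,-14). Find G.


Gx = (0+13+4)/3 = 17/3 = 5.6667
Gy = (-5+15- 14)/3 = -4/3 = -1.3333

G = (5.6667, -1.3333)


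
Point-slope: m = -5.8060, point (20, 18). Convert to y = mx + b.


y - 18 = -5.8060(x - 20)
y = -5.8060x + 18 + 5.8060*20
y = -5.8060x + 134.1200

y = -5.8060x + 134.1200


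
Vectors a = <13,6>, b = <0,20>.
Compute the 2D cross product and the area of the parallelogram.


cross = 13*20 - 6*0 = 260 - 0 = 260
Parallelogram area = |260| = 260

cross = 260, parallelogram area = 260


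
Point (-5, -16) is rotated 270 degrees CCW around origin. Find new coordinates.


cos(270) = 0, sin(270) = -1
x' = -5*0 + 16*(-1) = -16
y' = -5*(-1) - 16*0 = 5

(-16, 5)


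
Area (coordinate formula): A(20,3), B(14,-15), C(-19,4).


20*(-15-4) = -380
14*(4-3) = 14
-19*(3+ 15) = -342
sum = -708
Area = |-708|/2 = 354.0000

354.0000 sq units


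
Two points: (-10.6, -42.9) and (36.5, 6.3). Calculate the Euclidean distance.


dx = 36.5 + 10.6 = 47.1
dy = 6.3 + 42.9 = 49.2
d = sqrt(2218.41 + 2420.64) = sqrt(4639.05) = 68.1106

68.1106


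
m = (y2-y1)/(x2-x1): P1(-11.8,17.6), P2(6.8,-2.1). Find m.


dy = -2.1 - 17.6 = -19.7
dx = 6.8 + 11.8 = 18.6
m = -19.7/18.6 = -1.0591

m = -1.0591


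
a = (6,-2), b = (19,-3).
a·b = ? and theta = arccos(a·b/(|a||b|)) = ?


a·b = 6*19 - 2*(-3) = 114 + 6 = 120
|a| = sqrt(36+4) = 6.3246
|b| = sqrt(361+9) = 19.2354
cos(theta) = 120/(sqrt(40)*sqrt(370)) = 120/sqrt(14800) = 0.986394
theta = arccos(120/sqrt(14800)) = 9.4623 degrees

a·b = 120, theta = 9.4623 deg


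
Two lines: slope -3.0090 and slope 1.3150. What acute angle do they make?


m1-m2 = -4.324
1+m1*m2 = -2.956835
tan(theta) = |-4.324/(-2.956835)| = 1.462374
theta = arctan(|-4.324/(-2.956835)|) = 55.6349 degrees (acute angle)

55.6349 degrees


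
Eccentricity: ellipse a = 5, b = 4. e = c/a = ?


c = sqrt(25-16) = sqrt(9) = 3.0000
e = c/a = 3/5 = 0.6000

e = 0.6000


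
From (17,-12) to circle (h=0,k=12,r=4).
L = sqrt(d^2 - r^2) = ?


d = sqrt((17-0)^2 + (-12-12)^2) = sqrt(289+576) = 29.4109
L = sqrt(865.0000 - 16) = sqrt(849.0000) = 29.1376

29.1376


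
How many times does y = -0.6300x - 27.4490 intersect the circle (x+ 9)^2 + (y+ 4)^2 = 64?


Substitute y = -0.6300x - 27.4490: (x+ 9)^2 + (-0.6300x- 27.4490+ 4)^2 = 64
Expand to Ax^2 + Bx + C = 0, where b-k = -23.449
A = 1+m^2 = 1.3969
B = 2(m(b-k) - h) = 2(-0.6300*(-23.449) + 9) = 47.54574
C = h^2 + (b-k)^2 - r^2 = 81 + 549.855601 - 64 = 566.855601
disc = B^2-4AC = 2260.5974 - 3167.3624 = -906.7650
disc < 0

0 intersection points


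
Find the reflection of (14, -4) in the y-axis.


Reflection rule for y-axis: (-x, y)
(14, -4) -> (-14, -4)

(-14, -4)


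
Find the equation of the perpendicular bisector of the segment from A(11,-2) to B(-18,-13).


Midpoint = (-3.5, -7.5)
Slope of AB = dy/dx = -11/(-29) = 0.3793
Perp slope = -dx/dy = -29/11 = -2.6364
b = My - (perp slope)*Mx = -7.5 + (-29*(-3.5))/(-11) = -7.5 - 9.2273 = -16.7273

y = -2.6364x - 16.7273


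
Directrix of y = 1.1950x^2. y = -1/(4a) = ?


a = 1.1950
1/(4a) = 0.2092
directrix: y = -0.2092 = -0.2092

y = -0.2092


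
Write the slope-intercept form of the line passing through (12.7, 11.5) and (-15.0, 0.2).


m = (-11.3)/(-27.7) = 0.4079
b = y1 - m*x1 = 11.5 - (-11.3*12.7)/(-27.7) = 11.5 - 5.1809 = 6.3191

y = 0.4079x + 6.3191


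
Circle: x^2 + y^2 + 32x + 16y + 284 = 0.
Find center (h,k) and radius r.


h = -D/2 = -32/2 = -16
k = -E/2 = -16/2 = -8
r^2 = h^2 + k^2 - F = 256 + 64 - 284 = 36
r = 6

Center (-16, -8), radius = 6


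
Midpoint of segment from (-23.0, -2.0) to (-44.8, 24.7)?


Mx = (-23.0 - 44.8)/2 = -67.8/2 = -33.9000
My = (-2.0 + 24.7)/2 = 22.7/2 = 11.3500

(-33.9000, 11.3500)


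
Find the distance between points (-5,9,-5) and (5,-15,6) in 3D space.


dx=10, dy=-24, dz=11
d = sqrt(100+576+121) = sqrt(797) = 28.2312

28.2312


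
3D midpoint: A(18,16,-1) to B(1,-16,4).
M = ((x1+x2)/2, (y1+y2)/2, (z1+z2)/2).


Mx = (18+1)/2 = 9.5000
My = (16- 16)/2 = 0
Mz = (-1+4)/2 = 1.5000

M = (9.5000, 0, 1.5000)


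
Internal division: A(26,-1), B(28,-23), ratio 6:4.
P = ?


Px = (6*28 + 4*26)/10 = 272/10 = 27.2000
Py = (6*(-23) + 4*(-1))/10 = -142/10 = -14.2000

P = (27.2000, -14.2000)


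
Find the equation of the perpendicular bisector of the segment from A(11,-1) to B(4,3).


Midpoint = (7.5, 1)
Slope of AB = dy/dx = 4/(-7) = -0.5714
Perp slope = -dx/dy = 7/4 = 1.7500
b = My - (perp slope)*Mx = 1 + (-7*7.5)/4 = 1 - 13.1250 = -12.1250

y = 1.7500x - 12.1250


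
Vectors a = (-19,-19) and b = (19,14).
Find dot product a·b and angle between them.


a·b = -19*19 - 19*14 = -361 - 266 = -627
|a| = sqrt(361+361) = 26.8701
|b| = sqrt(361+196) = 23.6008
cos(theta) = -627/(sqrt(722)*sqrt(557)) = -627/sqrt(402154) = -0.988716
theta = arccos(-627/sqrt(402154)) = 171.3844 degrees

a·b = -627, theta = 171.3844 deg


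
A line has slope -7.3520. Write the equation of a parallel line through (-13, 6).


Parallel lines have equal slopes.
m2 = -7.3520
b2 = 6 + 7.3520*(-13) = -89.5760

y = -7.3520x - 89.5760


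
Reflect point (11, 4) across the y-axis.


Reflection rule for y-axis: (-x, y)
(11, 4) -> (-11, 4)

(-11, 4)


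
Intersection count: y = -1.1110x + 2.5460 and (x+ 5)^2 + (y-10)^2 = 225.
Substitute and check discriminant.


Substitute y = -1.1110x + 2.5460: (x+ 5)^2 + (-1.1110x+2.5460-10)^2 = 225
Expand to Ax^2 + Bx + C = 0, where b-k = -7.454
A = 1+m^2 = 2.234321
B = 2(m(b-k) - h) = 2(-1.1110*(-7.454) + 5) = 26.562788
C = h^2 + (b-k)^2 - r^2 = 25 + 55.562116 - 225 = -144.437884
disc = B^2-4AC = 705.5817 + 1290.8824 = 1996.4641
disc > 0

2 intersection points


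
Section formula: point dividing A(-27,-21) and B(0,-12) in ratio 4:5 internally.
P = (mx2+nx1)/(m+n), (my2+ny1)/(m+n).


Px = (4*0 + 5*(-27))/9 = -135/9 = -15.0000
Py = (4*(-12) + 5*(-21))/9 = -153/9 = -17.0000

P = (-15.0000, -17.0000)


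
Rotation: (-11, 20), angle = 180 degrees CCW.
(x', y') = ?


cos(180) = -1, sin(180) = 0
x' = -11*(-1) - 20*0 = 11
y' = -11*0 + 20*(-1) = -20

(11, -20)


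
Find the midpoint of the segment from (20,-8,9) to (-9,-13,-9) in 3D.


Mx = (20- 9)/2 = 5.5000
My = (-8- 13)/2 = -10.5000
Mz = (9- 9)/2 = 0

M = (5.5000, -10.5000, 0)


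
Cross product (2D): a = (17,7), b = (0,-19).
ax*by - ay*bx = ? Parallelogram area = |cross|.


cross = 17*(-19) - 7*0 = -323 - 0 = -323
Parallelogram area = |-323| = 323

cross = -323, parallelogram area = 323


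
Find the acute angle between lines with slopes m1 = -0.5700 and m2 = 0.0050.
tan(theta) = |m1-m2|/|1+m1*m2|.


m1-m2 = -0.575
1+m1*m2 = 0.99715
tan(theta) = |-0.575/0.99715| = 0.576643
theta = arctan(|-0.575/0.99715|) = 29.9696 degrees (acute angle)

29.9696 degrees


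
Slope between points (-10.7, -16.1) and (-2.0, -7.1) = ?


dy = -7.1 + 16.1 = 9
dx = -2.0 + 10.7 = 8.7
m = 9/8.7 = 1.0345

m = 1.0345


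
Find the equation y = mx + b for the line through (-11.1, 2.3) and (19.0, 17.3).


m = (15.0)/(30.1) = 0.4983
b = y1 - m*x1 = 2.3 - (15.0*(-11.1))/(30.1) = 2.3 + 5.5316 = 7.8316

y = 0.4983x + 7.8316


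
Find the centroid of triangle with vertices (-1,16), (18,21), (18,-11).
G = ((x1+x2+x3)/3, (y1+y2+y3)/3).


Gx = (-1+18+18)/3 = 35/3 = 11.6667
Gy = (16+21- 11)/3 = 26/3 = 8.6667

G = (11.6667, 8.6667)


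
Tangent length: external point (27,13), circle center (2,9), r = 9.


d = sqrt((27-2)^2 + (13-9)^2) = sqrt(625+16) = 25.3180
L = sqrt(641.0000 - 81) = sqrt(560.0000) = 23.6643

23.6643


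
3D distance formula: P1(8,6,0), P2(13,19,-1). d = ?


dx=5, dy=13, dz=-1
d = sqrt(25+169+1) = sqrt(195) = 13.9642

13.9642


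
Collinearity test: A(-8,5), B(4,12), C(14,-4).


-8*(12+ 4) + 4*(-4-5) + 14*(5-12)
= -128 - 36 - 98 = -262

No, not collinear (determinant = -262)


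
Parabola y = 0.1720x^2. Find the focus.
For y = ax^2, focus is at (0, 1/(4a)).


a = 0.1720
4a = 0.6880
focus = (0, 1/0.6880) = (0, 1.4535)

Focus = (0, 1.4535)


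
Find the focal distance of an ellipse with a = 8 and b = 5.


c^2 = 8^2 - 5^2 = 64 - 25 = 39
c = sqrt(39) = 6.2450

c = 6.2450


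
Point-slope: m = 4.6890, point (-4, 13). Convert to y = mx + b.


y - 13 = 4.6890(x + 4)
y = 4.6890x + 13 - 4.6890*(-4)
y = 4.6890x + 31.7560

y = 4.6890x + 31.7560


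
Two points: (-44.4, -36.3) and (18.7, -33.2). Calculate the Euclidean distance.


dx = 18.7 + 44.4 = 63.1
dy = -33.2 + 36.3 = 3.1
d = sqrt(3981.61 + 9.61) = sqrt(3991.22) = 63.1761

63.1761


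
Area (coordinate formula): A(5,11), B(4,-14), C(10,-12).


5*(-14+ 12) = -10
4*(-12-11) = -92
10*(11+ 14) = 250
sum = 148
Area = |148|/2 = 74.0000

74.0000 sq units


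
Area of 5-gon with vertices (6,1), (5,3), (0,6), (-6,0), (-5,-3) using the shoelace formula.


sum(xi*y_{i+1}) = 6*3 + 5*6 + 0*0 - 6*(-3) - 5*1 = 61
sum(yi*x_{i+1}) = 1*5 + 3*0 + 6*(-6) + 0*(-5) - 3*6 = -49
Area = |61 + 49|/2 = 110/2 = 55.0000

55.0000 sq units


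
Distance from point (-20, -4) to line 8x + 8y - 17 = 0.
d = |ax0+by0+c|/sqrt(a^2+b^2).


|8*(-20) + 8*(-4) - 17| = |-209| = 209
sqrt(64 + 64) = sqrt(128) = 11.3137
d = 209/sqrt(128) = 18.4732

18.4732


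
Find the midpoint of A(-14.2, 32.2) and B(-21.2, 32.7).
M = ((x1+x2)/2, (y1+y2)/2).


Mx = (-14.2 - 21.2)/2 = -35.4/2 = -17.7000
My = (32.2 + 32.7)/2 = 64.9/2 = 32.4500

(-17.7000, 32.4500)


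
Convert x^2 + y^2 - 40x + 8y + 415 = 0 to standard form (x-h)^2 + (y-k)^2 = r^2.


h = -D/2 = 40/2 = 20
k = -E/2 = -8/2 = -4
r^2 = h^2 + k^2 - F = 400 + 16 - 415 = 1
r = 1

Center (20, -4), radius = 1


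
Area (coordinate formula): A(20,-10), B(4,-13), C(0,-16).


20*(-13+ 16) = 60
4*(-16+ 10) = -24
0*(-10+ 13) = 0
sum = 36
Area = |36|/2 = 18.0000

18.0000 sq units


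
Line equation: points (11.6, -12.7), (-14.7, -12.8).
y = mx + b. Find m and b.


m = (-0.1)/(-26.3) = 0.0038
b = y1 - m*x1 = -12.7 - (-0.1*11.6)/(-26.3) = -12.7 - 0.0441 = -12.7441

y = 0.0038x - 12.7441


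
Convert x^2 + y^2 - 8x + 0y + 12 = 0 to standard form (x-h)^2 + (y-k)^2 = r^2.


h = -D/2 = 8/2 = 4
k = -E/2 = 0/2 = 0
r^2 = h^2 + k^2 - F = 16 + 0 - 12 = 4
r = 2

Center (4, 0), radius = 2


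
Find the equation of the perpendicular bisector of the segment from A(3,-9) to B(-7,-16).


Midpoint = (-2, -12.5)
Slope of AB = dy/dx = -7/(-10) = 0.7000
Perp slope = -dx/dy = -10/7 = -1.4286
b = My - (perp slope)*Mx = -12.5 + (-10*(-2))/(-7) = -12.5 - 2.8571 = -15.3571

y = -1.4286x - 15.3571


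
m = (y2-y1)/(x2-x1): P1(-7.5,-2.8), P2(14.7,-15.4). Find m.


dy = -15.4 + 2.8 = -12.6
dx = 14.7 + 7.5 = 22.2
m = -12.6/22.2 = -0.5676

m = -0.5676


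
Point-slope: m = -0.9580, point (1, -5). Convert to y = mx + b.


y + 5 = -0.9580(x - 1)
y = -0.9580x - 5 + 0.9580*1
y = -0.9580x - 4.0420

y = -0.9580x - 4.0420


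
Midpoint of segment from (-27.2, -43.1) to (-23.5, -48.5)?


Mx = (-27.2 - 23.5)/2 = -50.7/2 = -25.3500
My = (-43.1 - 48.5)/2 = -91.6/2 = -45.8000

(-25.3500, -45.8000)


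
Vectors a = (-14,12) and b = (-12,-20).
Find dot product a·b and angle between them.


a·b = -14*(-12) + 12*(-20) = 168 - 240 = -72
|a| = sqrt(196+144) = 18.4391
|b| = sqrt(144+400) = 23.3238
cos(theta) = -72/(sqrt(340)*sqrt(544)) = -72/sqrt(184960) = -0.167415
theta = arccos(-72/sqrt(184960)) = 99.6375 degrees

a·b = -72, theta = 99.6375 deg


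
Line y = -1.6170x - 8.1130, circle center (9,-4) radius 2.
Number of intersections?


Substitute y = -1.6170x - 8.1130: (x-9)^2 + (-1.6170x- 8.1130+ 4)^2 = 4
Expand to Ax^2 + Bx + C = 0, where b-k = -4.113
A = 1+m^2 = 3.614689
B = 2(m(b-k) - h) = 2(-1.6170*(-4.113) - 9) = -4.698558
C = h^2 + (b-k)^2 - r^2 = 81 + 16.916769 - 4 = 93.916769
disc = B^2-4AC = 22.0764 - 1357.9196 = -1335.8432
disc < 0

0 intersection points


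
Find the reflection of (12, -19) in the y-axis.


Reflection rule for y-axis: (-x, y)
(12, -19) -> (-12, -19)

(-12, -19)


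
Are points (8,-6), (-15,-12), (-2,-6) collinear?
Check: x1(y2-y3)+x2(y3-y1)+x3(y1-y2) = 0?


8*(-12+ 6) - 15*(-6+ 6) - 2*(-6+ 12)
= -48 + 0 - 12 = -60

No, not collinear (determinant = -60)


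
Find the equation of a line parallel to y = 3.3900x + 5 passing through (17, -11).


Parallel lines have equal slopes.
m2 = 3.3900
b2 = -11 - 3.3900*17 = -68.6300

y = 3.3900x - 68.6300


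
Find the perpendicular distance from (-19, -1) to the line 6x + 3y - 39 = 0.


|6*(-19) + 3*(-1) - 39| = |-156| = 156
sqrt(36 + 9) = sqrt(45) = 6.7082
d = 156/sqrt(45) = 23.2551

23.2551


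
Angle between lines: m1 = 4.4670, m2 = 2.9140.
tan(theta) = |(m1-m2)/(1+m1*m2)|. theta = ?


m1-m2 = 1.553
1+m1*m2 = 14.016838
tan(theta) = |1.553/14.016838| = 0.110795
theta = arctan(|1.553/14.016838|) = 6.3223 degrees (acute angle)

6.3223 degrees


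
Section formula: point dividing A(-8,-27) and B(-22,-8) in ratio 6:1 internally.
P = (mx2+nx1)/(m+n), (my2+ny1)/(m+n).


Px = (6*(-22) + 1*(-8))/7 = -140/7 = -20.0000
Py = (6*(-8) + 1*(-27))/7 = -75/7 = -10.7143

P = (-20.0000, -10.7143)


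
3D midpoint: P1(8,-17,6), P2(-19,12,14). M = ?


Mx = (8- 19)/2 = -5.5000
My = (-17+12)/2 = -2.5000
Mz = (6+14)/2 = 10.0000

M = (-5.5000, -2.5000, 10.0000)


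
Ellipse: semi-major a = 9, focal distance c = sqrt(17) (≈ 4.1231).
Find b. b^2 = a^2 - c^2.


b^2 = 9^2 - (sqrt(17))^2 = 81 - 17 = 64
b = sqrt(64) = 8

b = 8


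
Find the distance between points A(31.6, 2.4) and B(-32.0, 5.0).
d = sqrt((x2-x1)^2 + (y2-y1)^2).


dx = -32.0 - 31.6 = -63.6
dy = 5.0 - 2.4 = 2.6
d = sqrt(4044.96 + 6.76) = sqrt(4051.72) = 63.6531

63.6531


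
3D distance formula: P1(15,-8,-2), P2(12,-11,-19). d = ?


dx=-3, dy=-3, dz=-17
d = sqrt(9+9+289) = sqrt(307) = 17.5214

17.5214


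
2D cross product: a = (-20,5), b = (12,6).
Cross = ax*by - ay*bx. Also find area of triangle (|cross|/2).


cross = -20*6 - 5*12 = -120 - 60 = -180
Triangle area = |-180|/2 = 180/2 = 90.0000

cross = -180, triangle area = 90.0000


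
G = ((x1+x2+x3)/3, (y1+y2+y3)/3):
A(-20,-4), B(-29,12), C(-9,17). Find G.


Gx = (-20- 29- 9)/3 = -58/3 = -19.3333
Gy = (-4+12+17)/3 = 25/3 = 8.3333

G = (-19.3333, 8.3333)


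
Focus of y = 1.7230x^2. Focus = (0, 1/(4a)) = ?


a = 1.7230
4a = 6.8920
focus = (0, 1/6.8920) = (0, 0.1451)

Focus = (0, 0.1451)


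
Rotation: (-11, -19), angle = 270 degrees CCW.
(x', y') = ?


cos(270) = 0, sin(270) = -1
x' = -11*0 + 19*(-1) = -19
y' = -11*(-1) - 19*0 = 11

(-19, 11)


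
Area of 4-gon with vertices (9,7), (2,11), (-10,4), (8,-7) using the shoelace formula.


sum(xi*y_{i+1}) = 9*11 + 2*4 - 10*(-7) + 8*7 = 233
sum(yi*x_{i+1}) = 7*2 + 11*(-10) + 4*8 - 7*9 = -127
Area = |233 + 127|/2 = 360/2 = 180.0000

180.0000 sq units


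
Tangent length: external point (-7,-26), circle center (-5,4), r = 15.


d = sqrt((-7+ 5)^2 + (-26-4)^2) = sqrt(4+900) = 30.0666
L = sqrt(904.0000 - 225) = sqrt(679.0000) = 26.0576

26.0576


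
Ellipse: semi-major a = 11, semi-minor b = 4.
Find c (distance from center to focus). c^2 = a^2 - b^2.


c^2 = 11^2 - 4^2 = 121 - 16 = 105
c = sqrt(105) = 10.2470

c = 10.2470


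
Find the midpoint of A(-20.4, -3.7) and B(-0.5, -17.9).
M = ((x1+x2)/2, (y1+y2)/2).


Mx = (-20.4 - 0.5)/2 = -20.9/2 = -10.4500
My = (-3.7 - 17.9)/2 = -21.6/2 = -10.8000

(-10.4500, -10.8000)


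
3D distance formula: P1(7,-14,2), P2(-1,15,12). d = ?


dx=-8, dy=29, dz=10
d = sqrt(64+841+100) = sqrt(1005) = 31.7017

31.7017


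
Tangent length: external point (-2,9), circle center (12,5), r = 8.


d = sqrt((-2-12)^2 + (9-5)^2) = sqrt(196+16) = 14.5602
L = sqrt(212.0000 - 64) = sqrt(148.0000) = 12.1655

12.1655


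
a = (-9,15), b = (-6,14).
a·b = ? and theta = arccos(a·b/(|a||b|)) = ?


a·b = -9*(-6) + 15*14 = 54 + 210 = 264
|a| = sqrt(81+225) = 17.4929
|b| = sqrt(36+196) = 15.2315
cos(theta) = 264/(sqrt(306)*sqrt(232)) = 264/sqrt(70992) = 0.990830
theta = arccos(264/sqrt(70992)) = 7.7652 degrees

a·b = 264, theta = 7.7652 deg


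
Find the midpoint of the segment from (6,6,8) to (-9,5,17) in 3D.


Mx = (6- 9)/2 = -1.5000
My = (6+5)/2 = 5.5000
Mz = (8+17)/2 = 12.5000

M = (-1.5000, 5.5000, 12.5000)


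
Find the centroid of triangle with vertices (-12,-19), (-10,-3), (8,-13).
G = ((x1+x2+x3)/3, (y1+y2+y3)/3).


Gx = (-12- 10+8)/3 = -14/3 = -4.6667
Gy = (-19- 3- 13)/3 = -35/3 = -11.6667

G = (-4.6667, -11.6667)


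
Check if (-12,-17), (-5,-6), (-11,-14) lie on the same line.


-12*(-6+ 14) - 5*(-14+ 17) - 11*(-17+ 6)
= -96 - 15 + 121 = 10

No, not collinear (determinant = 10)


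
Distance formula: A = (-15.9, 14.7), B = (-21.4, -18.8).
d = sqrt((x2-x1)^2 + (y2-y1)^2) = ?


dx = -21.4 + 15.9 = -5.5
dy = -18.8 - 14.7 = -33.5
d = sqrt(30.25 + 1122.25) = sqrt(1152.5) = 33.9485

33.9485


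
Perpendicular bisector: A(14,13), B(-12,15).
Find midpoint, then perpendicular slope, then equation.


Midpoint = (1, 14)
Slope of AB = dy/dx = 2/(-26) = -0.0769
Perp slope = -dx/dy = 26/2 = 13.0000
b = My - (perp slope)*Mx = 14 + (-26*1)/2 = 14 - 13.0000 = 1.0000

y = 13.0000x + 1.0000


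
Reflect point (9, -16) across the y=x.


Reflection rule for y=x: (y, x)
(9, -16) -> (-16, 9)

(-16, 9)


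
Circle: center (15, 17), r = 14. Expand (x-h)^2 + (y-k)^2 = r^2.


(x-15)^2 + (y-17)^2 = 14^2
D = -2h = -30, E = -2k = -34
F = h^2+k^2-r^2 = 225+289-196 = 318

x^2 + y^2 - 30x - 34y + 318 = 0


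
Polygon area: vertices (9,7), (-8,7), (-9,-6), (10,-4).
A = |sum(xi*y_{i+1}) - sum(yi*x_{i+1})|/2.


sum(xi*y_{i+1}) = 9*7 - 8*(-6) - 9*(-4) + 10*7 = 217
sum(yi*x_{i+1}) = 7*(-8) + 7*(-9) - 6*10 - 4*9 = -215
Area = |217 + 215|/2 = 432/2 = 216.0000

216.0000 sq units


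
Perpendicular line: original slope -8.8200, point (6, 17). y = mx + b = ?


Perpendicular slope = -1/m1 = -1/(-8.8200) = 0.1134
b2 = y0 - m2*x0 = 17 + 6/(-8.8200) = 17 - 0.6803 = 16.3197

y = 0.1134x + 16.3197


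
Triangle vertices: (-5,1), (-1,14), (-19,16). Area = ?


-5*(14-16) = 10
-1*(16-1) = -15
-19*(1-14) = 247
sum = 242
Area = |242|/2 = 121.0000

121.0000 sq units


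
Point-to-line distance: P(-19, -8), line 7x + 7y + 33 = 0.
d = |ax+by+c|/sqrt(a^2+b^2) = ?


|7*(-19) + 7*(-8) + 33| = |-156| = 156
sqrt(49 + 49) = sqrt(98) = 9.8995
d = 156/sqrt(98) = 15.7584

15.7584


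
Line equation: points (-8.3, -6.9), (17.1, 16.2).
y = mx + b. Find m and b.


m = (23.1)/(25.4) = 0.9094
b = y1 - m*x1 = -6.9 - (23.1*(-8.3))/(25.4) = -6.9 + 7.5484 = 0.6484

y = 0.9094x + 0.6484


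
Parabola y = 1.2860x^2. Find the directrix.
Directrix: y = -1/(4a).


a = 1.2860
1/(4a) = 0.1944
directrix: y = -0.1944 = -0.1944

y = -0.1944


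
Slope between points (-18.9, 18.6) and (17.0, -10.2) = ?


dy = -10.2 - 18.6 = -28.8
dx = 17.0 + 18.9 = 35.9
m = -28.8/35.9 = -0.8022

m = -0.8022


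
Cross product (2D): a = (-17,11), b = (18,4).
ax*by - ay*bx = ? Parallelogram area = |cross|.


cross = -17*4 - 11*18 = -68 - 198 = -266
Parallelogram area = |-266| = 266

cross = -266, parallelogram area = 266


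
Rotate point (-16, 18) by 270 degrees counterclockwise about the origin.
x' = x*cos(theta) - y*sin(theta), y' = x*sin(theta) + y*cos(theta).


cos(270) = 0, sin(270) = -1
x' = -16*0 - 18*(-1) = 18
y' = -16*(-1) + 18*0 = 16

(18, 16)


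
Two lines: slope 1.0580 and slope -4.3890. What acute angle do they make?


m1-m2 = 5.447
1+m1*m2 = -3.643562
tan(theta) = |5.447/(-3.643562)| = 1.494966
theta = arctan(|5.447/(-3.643562)|) = 56.2210 degrees (acute angle)

56.2210 degrees


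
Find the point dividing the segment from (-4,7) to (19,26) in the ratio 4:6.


Px = (4*19 + 6*(-4))/10 = 52/10 = 5.2000
Py = (4*26 + 6*7)/10 = 146/10 = 14.6000

P = (5.2000, 14.6000)


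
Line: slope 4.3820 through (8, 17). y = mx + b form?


y - 17 = 4.3820(x - 8)
y = 4.3820x + 17 - 4.3820*8
y = 4.3820x - 18.0560

y = 4.3820x - 18.0560


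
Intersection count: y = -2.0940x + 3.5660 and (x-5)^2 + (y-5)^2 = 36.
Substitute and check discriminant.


Substitute y = -2.0940x + 3.5660: (x-5)^2 + (-2.0940x+3.5660-5)^2 = 36
Expand to Ax^2 + Bx + C = 0, where b-k = -1.434
A = 1+m^2 = 5.384836
B = 2(m(b-k) - h) = 2(-2.0940*(-1.434) - 5) = -3.994408
C = h^2 + (b-k)^2 - r^2 = 25 + 2.056356 - 36 = -8.943644
disc = B^2-4AC = 15.9553 + 192.6402 = 208.5955
disc > 0

2 intersection points


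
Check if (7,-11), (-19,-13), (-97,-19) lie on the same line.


7*(-13+ 19) - 19*(-19+ 11) - 97*(-11+ 13)
= 42 + 152 - 194 = 0

Yes, collinear (determinant = 0)


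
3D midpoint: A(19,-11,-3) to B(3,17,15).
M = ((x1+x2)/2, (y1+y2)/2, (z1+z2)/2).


Mx = (19+3)/2 = 11.0000
My = (-11+17)/2 = 3.0000
Mz = (-3+15)/2 = 6.0000

M = (11.0000, 3.0000, 6.0000)


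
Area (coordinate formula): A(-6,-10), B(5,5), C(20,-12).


-6*(5+ 12) = -102
5*(-12+ 10) = -10
20*(-10-5) = -300
sum = -412
Area = |-412|/2 = 206.0000

206.0000 sq units


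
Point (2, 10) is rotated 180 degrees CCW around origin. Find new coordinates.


cos(180) = -1, sin(180) = 0
x' = 2*(-1) - 10*0 = -2
y' = 2*0 + 10*(-1) = -10

(-2, -10)


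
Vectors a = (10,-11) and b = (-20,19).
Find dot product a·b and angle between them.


a·b = 10*(-20) - 11*19 = -200 - 209 = -409
|a| = sqrt(100+121) = 14.8661
|b| = sqrt(400+361) = 27.5862
cos(theta) = -409/(sqrt(221)*sqrt(761)) = -409/sqrt(168181) = -0.997321
theta = arccos(-409/sqrt(168181)) = 175.8049 degrees

a·b = -409, theta = 175.8049 deg


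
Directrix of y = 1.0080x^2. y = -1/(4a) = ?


a = 1.0080
1/(4a) = 0.2480
directrix: y = -0.2480 = -0.2480

y = -0.2480


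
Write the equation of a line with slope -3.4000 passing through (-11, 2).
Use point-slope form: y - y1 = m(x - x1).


y - 2 = -3.4000(x + 11)
y = -3.4000x + 2 + 3.4000*(-11)
y = -3.4000x - 35.4000

y = -3.4000x - 35.4000


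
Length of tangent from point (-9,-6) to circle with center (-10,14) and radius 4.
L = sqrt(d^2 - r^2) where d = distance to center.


d = sqrt((-9+ 10)^2 + (-6-14)^2) = sqrt(1+400) = 20.0250
L = sqrt(401.0000 - 16) = sqrt(385.0000) = 19.6214

19.6214


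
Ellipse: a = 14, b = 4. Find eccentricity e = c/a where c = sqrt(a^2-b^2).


c = sqrt(196-16) = sqrt(180) = 13.4164
e = c/a = sqrt(180)/14 = 0.9583

e = 0.9583


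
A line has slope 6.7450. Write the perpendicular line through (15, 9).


Perpendicular slope = -1/m1 = -1/6.7450 = -0.1483
b2 = y0 - m2*x0 = 9 + 15/6.7450 = 9 + 2.2239 = 11.2239

y = -0.1483x + 11.2239


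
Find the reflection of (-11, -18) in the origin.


Reflection rule for origin: (-x, -y)
(-11, -18) -> (11, 18)

(11, 18)


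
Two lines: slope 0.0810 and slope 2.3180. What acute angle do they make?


m1-m2 = -2.237
1+m1*m2 = 1.187758
tan(theta) = |-2.237/1.187758| = 1.883380
theta = arctan(|-2.237/1.187758|) = 62.0335 degrees (acute angle)

62.0335 degrees
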